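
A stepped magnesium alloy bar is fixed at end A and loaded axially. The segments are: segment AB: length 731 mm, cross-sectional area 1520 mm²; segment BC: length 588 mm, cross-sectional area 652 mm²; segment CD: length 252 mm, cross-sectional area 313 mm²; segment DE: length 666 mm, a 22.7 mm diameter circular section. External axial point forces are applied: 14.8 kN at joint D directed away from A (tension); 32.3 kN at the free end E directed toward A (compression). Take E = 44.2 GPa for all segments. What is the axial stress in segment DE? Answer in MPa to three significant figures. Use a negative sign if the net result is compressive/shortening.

Internal axial forces (sectioning from the free end, tension +): N_DE = -32.3 kN, N_CD = -17.5 kN, N_BC = -17.5 kN, N_AB = -17.5 kN.
A_DE = 404.7 mm².
σ_DE = N_DE/A_DE = -32300/404.7 = -79.81 MPa.

-79.8 MPa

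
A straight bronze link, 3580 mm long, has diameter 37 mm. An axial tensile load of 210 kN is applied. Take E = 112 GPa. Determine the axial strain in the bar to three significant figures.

A = 1075 mm².
σ = N/A = 195.3 MPa; ε = σ/E = 195.3/112000 = 1.744e-03.

0.00174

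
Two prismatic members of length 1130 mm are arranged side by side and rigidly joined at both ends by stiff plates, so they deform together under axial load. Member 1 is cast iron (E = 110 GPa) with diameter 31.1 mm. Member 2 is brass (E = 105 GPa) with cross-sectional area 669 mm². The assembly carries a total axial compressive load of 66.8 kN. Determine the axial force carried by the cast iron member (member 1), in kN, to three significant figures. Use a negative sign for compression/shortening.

-36.3 kN

A_1 = 759.6 mm².
Equal strain + equilibrium ⇒ each member carries load in proportion to AE: A₁E₁ = 83560000 N, A₂E₂ = 70240000 N, ΣAE = 153800000 N.
F₁ = P·A₁E₁/ΣAE = -66800·83560000/153800000 = -36290 N.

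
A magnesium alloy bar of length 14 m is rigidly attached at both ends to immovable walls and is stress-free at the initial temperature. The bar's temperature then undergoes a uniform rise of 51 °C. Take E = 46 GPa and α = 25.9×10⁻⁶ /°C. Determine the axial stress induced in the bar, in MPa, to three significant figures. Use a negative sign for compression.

-60.8 MPa

Free thermal expansion αLΔT = 25.9e-6 · 14000 · 51 = 18.49 mm.
The walls impose strain ε = −(18.49)/14000 = -1.3209e-03; σ = Eε = 46000 · -1.3209e-03 = -60.76 MPa.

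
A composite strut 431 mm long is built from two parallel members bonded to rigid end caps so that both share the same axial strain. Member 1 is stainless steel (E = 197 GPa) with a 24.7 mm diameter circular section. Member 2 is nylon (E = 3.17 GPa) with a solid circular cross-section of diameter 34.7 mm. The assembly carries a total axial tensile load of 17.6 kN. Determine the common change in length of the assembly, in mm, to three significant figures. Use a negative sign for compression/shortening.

0.0779 mm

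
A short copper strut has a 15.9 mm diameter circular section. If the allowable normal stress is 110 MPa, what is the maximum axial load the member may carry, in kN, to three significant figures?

21.8 kN

A = 198.6 mm².
P_max = σ_allow · A = 110 · 198.6 = 21840 N = 21.84 kN.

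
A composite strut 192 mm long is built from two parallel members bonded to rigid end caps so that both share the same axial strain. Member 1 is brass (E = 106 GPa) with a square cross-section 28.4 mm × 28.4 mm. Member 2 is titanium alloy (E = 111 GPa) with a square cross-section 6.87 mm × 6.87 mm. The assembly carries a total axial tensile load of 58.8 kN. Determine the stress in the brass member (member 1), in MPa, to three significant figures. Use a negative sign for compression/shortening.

68.7 MPa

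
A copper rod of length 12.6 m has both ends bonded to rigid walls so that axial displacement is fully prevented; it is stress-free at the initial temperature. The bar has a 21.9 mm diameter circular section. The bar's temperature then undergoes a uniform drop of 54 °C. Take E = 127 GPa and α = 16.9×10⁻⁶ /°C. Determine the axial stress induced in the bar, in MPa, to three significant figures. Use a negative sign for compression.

116 MPa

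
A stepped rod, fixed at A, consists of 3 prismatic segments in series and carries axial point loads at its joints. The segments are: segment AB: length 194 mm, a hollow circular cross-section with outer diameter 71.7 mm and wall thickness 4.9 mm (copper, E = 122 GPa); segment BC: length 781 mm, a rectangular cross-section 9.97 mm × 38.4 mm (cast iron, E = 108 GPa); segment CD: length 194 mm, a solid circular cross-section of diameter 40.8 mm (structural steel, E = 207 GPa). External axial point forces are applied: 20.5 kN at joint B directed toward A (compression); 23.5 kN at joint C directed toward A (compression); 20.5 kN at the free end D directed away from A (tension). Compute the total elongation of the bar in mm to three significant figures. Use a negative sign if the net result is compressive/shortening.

-0.0783 mm

Internal axial forces (sectioning from the free end, tension +): N_CD = 20.5 kN, N_BC = -3 kN, N_AB = -23.5 kN.
A_AB = 1028 mm².
A_BC = 382.8 mm².
A_CD = 1307 mm².
δ_AB = -23500·194/(1028·122000) = -0.03634 mm
δ_BC = -3000·781/(382.8·108000) = -0.05667 mm
δ_CD = 20500·194/(1307·207000) = 0.0147 mm
δ = Σδ_i = -0.07831 mm.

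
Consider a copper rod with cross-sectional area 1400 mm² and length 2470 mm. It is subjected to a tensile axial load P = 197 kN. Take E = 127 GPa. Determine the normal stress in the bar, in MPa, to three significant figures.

σ = N/A = 197000/1400 = 140.7 MPa.

141 MPa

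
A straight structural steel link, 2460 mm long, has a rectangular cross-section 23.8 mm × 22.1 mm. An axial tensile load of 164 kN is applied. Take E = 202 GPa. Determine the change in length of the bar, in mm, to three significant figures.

A = 526 mm².
δ_mech = NL/(AE) = 164000·2460/(526·202000) = 3.797 mm.

3.80 mm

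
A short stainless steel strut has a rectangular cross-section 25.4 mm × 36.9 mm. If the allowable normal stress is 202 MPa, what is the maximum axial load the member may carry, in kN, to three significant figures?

189 kN

A = 937.3 mm².
P_max = σ_allow · A = 202 · 937.3 = 189300 N = 189.3 kN.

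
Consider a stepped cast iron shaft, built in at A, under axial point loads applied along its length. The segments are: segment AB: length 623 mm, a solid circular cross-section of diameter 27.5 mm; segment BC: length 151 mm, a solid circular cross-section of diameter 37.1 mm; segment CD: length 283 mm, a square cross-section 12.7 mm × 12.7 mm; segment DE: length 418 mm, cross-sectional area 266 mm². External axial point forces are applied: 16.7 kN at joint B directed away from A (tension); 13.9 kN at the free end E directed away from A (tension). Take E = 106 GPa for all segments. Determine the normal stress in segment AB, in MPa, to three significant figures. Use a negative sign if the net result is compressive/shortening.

51.5 MPa

Internal axial forces (sectioning from the free end, tension +): N_DE = 13.9 kN, N_CD = 13.9 kN, N_BC = 13.9 kN, N_AB = 30.6 kN.
A_AB = 594 mm².
σ_AB = N_AB/A_AB = 30600/594 = 51.52 MPa.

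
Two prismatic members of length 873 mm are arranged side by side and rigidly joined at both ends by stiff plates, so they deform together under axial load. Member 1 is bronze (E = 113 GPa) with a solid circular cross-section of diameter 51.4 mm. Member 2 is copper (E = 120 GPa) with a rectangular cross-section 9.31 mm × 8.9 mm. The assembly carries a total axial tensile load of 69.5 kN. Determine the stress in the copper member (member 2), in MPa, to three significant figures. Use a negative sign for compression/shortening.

A_1 = 2075 mm².
A_2 = 82.86 mm².
Equal strain + equilibrium ⇒ each member carries load in proportion to AE: A₁E₁ = 234500000 N, A₂E₂ = 9943000 N, ΣAE = 244400000 N.
σ₂ = P·E₂/ΣAE = 69500·120000/244400000 = 34.12 MPa.

34.1 MPa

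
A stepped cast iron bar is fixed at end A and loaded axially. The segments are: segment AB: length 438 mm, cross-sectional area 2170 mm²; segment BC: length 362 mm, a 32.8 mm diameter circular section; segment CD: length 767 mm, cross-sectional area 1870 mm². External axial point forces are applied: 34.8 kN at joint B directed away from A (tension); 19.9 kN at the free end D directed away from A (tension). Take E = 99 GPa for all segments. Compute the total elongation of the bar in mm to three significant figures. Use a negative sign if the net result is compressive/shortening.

Internal axial forces (sectioning from the free end, tension +): N_CD = 19.9 kN, N_BC = 19.9 kN, N_AB = 54.7 kN.
A_BC = 845 mm².
δ_AB = 54700·438/(2170·99000) = 0.1115 mm
δ_BC = 19900·362/(845·99000) = 0.08612 mm
δ_CD = 19900·767/(1870·99000) = 0.08245 mm
δ = Σδ_i = 0.2801 mm.

0.280 mm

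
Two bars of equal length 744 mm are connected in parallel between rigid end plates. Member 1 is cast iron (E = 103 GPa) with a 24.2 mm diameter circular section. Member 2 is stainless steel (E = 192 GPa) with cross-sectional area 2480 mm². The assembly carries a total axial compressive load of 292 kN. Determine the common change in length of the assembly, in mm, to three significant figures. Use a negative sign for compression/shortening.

A_1 = 460 mm².
Equal strain + equilibrium ⇒ each member carries load in proportion to AE: A₁E₁ = 47380000 N, A₂E₂ = 476200000 N, ΣAE = 523500000 N.
δ = PL/ΣAE = -292000·744/523500000 = -0.415 mm.

-0.415 mm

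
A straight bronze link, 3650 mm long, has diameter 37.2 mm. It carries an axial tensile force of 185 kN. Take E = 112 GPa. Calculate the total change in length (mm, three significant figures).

A = 1087 mm².
δ_mech = NL/(AE) = 185000·3650/(1087·112000) = 5.547 mm.

5.55 mm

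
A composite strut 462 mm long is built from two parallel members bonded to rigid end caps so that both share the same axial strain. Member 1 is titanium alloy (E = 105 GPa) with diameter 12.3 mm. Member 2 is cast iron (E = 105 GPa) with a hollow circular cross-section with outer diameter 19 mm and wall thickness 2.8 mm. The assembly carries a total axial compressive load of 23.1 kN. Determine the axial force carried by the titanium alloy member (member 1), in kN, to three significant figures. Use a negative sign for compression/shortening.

A_1 = 118.8 mm².
A_2 = 142.5 mm².
Equal strain + equilibrium ⇒ each member carries load in proportion to AE: A₁E₁ = 12480000 N, A₂E₂ = 14960000 N, ΣAE = 27440000 N.
F₁ = P·A₁E₁/ΣAE = -23100·12480000/27440000 = -10500 N.

-10.5 kN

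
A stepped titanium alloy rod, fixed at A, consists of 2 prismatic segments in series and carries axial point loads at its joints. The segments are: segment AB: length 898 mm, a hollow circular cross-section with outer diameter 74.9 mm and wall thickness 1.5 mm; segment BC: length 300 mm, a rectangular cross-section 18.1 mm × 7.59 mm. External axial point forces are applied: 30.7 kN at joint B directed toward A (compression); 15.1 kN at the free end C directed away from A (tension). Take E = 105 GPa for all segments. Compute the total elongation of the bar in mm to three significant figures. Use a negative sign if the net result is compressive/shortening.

Internal axial forces (sectioning from the free end, tension +): N_BC = 15.1 kN, N_AB = -15.6 kN.
A_AB = 345.9 mm².
A_BC = 137.4 mm².
δ_AB = -15600·898/(345.9·105000) = -0.3857 mm
δ_BC = 15100·300/(137.4·105000) = 0.314 mm
δ = Σδ_i = -0.07168 mm.

-0.0717 mm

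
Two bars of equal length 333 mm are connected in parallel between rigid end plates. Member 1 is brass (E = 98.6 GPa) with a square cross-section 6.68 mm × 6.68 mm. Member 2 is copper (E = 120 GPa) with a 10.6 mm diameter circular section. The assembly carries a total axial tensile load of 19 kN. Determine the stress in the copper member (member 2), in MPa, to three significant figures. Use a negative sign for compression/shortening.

A_1 = 44.62 mm².
A_2 = 88.25 mm².
Equal strain + equilibrium ⇒ each member carries load in proportion to AE: A₁E₁ = 4400000 N, A₂E₂ = 10590000 N, ΣAE = 14990000 N.
σ₂ = P·E₂/ΣAE = 19000·120000/14990000 = 152.1 MPa.

152 MPa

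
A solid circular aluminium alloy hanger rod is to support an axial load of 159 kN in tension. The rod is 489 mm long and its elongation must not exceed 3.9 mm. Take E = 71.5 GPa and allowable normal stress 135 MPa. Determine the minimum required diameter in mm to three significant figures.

Required area A ≥ P/σ_allow = 159000/135 = 1178 mm².
For a solid circular section, d ≥ √(4A/π) = 38.72 mm.
Elongation limit: A ≥ PL/(Eδ_allow) = 159000·489/(71500·3.9) = 278.8 mm² ⇒ d ≥ 18.84 mm.
The stress limit governs.

38.7 mm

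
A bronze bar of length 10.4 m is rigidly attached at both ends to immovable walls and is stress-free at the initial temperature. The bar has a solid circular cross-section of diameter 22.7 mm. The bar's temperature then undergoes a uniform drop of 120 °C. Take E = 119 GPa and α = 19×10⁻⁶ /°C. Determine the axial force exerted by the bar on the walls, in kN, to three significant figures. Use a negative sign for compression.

Free thermal expansion αLΔT = 19e-6 · 10400 · -120 = -23.71 mm.
The walls impose strain ε = −(-23.71)/10400 = 2.2800e-03; σ = Eε = 119000 · 2.2800e-03 = 271.3 MPa.
Wall reaction R = σ·A = 271.3·404.7 = 109800 N = 109.8 kN.

110 kN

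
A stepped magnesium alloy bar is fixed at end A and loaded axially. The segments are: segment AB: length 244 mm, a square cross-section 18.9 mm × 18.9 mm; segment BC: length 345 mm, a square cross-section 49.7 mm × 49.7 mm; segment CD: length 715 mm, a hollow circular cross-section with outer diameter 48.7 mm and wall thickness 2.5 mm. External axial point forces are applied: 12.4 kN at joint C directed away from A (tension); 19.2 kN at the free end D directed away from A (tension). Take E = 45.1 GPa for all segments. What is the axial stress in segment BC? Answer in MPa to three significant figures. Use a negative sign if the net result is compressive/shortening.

Internal axial forces (sectioning from the free end, tension +): N_CD = 19.2 kN, N_BC = 31.6 kN, N_AB = 31.6 kN.
A_BC = 2470 mm².
σ_BC = N_BC/A_BC = 31600/2470 = 12.79 MPa.

12.8 MPa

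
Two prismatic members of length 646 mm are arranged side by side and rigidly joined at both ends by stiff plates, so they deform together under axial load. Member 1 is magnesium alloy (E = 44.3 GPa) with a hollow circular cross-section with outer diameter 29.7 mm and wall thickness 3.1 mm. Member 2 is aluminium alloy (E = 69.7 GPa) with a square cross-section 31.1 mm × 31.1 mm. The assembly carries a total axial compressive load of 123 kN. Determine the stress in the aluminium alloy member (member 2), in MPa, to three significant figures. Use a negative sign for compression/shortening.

-109 MPa

A_1 = 259.1 mm².
A_2 = 967.2 mm².
Equal strain + equilibrium ⇒ each member carries load in proportion to AE: A₁E₁ = 11480000 N, A₂E₂ = 67410000 N, ΣAE = 78890000 N.
σ₂ = P·E₂/ΣAE = -123000·69700/78890000 = -108.7 MPa.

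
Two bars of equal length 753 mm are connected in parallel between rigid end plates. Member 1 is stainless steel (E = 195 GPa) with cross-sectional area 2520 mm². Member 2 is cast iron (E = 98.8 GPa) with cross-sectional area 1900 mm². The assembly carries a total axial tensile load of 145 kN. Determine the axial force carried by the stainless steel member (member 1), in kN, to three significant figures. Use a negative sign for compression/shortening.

Equal strain + equilibrium ⇒ each member carries load in proportion to AE: A₁E₁ = 491400000 N, A₂E₂ = 187700000 N, ΣAE = 679100000 N.
F₁ = P·A₁E₁/ΣAE = 145000·491400000/679100000 = 104900 N.

105 kN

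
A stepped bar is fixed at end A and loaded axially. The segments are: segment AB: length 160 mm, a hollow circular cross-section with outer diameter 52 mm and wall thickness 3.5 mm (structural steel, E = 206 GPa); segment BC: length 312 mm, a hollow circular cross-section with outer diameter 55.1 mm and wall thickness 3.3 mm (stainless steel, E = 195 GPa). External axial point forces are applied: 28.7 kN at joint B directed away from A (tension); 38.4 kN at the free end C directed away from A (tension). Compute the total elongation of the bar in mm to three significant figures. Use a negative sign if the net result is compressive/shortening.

0.212 mm

Internal axial forces (sectioning from the free end, tension +): N_BC = 38.4 kN, N_AB = 67.1 kN.
A_AB = 533.3 mm².
A_BC = 537 mm².
δ_AB = 67100·160/(533.3·206000) = 0.09773 mm
δ_BC = 38400·312/(537·195000) = 0.1144 mm
δ = Σδ_i = 0.2121 mm.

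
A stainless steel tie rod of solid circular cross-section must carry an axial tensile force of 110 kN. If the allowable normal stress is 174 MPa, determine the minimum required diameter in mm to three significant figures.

Required area A ≥ P/σ_allow = 110000/174 = 632.2 mm².
For a solid circular section, d ≥ √(4A/π) = 28.37 mm.

28.4 mm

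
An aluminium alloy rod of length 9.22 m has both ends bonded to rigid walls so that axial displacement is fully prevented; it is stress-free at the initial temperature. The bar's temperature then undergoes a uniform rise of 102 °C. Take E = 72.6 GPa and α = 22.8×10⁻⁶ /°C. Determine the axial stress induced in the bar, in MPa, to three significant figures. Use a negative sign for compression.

Free thermal expansion αLΔT = 22.8e-6 · 9220 · 102 = 21.44 mm.
The walls impose strain ε = −(21.44)/9220 = -2.3256e-03; σ = Eε = 72600 · -2.3256e-03 = -168.8 MPa.

-169 MPa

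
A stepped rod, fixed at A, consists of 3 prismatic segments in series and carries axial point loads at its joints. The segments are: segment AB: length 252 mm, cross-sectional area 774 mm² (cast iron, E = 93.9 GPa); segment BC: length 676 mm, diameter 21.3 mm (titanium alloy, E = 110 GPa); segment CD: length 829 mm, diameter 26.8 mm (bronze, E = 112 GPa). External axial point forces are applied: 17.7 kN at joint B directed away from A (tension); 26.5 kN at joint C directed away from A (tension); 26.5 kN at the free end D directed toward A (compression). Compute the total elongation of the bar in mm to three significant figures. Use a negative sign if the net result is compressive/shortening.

-0.286 mm

Internal axial forces (sectioning from the free end, tension +): N_CD = -26.5 kN, N_BC = 0 kN, N_AB = 17.7 kN.
A_BC = 356.3 mm².
A_CD = 564.1 mm².
δ_AB = 17700·252/(774·93900) = 0.06137 mm
δ_BC = 0·676/(356.3·110000) = 0 mm
δ_CD = -26500·829/(564.1·112000) = -0.3477 mm
δ = Σδ_i = -0.2863 mm.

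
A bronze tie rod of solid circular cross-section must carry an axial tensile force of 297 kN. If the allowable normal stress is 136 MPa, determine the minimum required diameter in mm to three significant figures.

52.7 mm

Required area A ≥ P/σ_allow = 297000/136 = 2184 mm².
For a solid circular section, d ≥ √(4A/π) = 52.73 mm.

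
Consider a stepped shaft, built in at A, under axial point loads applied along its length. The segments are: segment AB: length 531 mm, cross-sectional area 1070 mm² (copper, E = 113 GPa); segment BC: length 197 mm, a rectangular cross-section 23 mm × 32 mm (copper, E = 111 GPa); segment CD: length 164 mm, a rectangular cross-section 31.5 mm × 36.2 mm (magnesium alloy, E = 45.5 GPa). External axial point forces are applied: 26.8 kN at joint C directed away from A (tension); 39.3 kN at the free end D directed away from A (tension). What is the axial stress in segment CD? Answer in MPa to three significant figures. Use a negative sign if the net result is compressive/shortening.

34.5 MPa

Internal axial forces (sectioning from the free end, tension +): N_CD = 39.3 kN, N_BC = 66.1 kN, N_AB = 66.1 kN.
A_CD = 1140 mm².
σ_CD = N_CD/A_CD = 39300/1140 = 34.46 MPa.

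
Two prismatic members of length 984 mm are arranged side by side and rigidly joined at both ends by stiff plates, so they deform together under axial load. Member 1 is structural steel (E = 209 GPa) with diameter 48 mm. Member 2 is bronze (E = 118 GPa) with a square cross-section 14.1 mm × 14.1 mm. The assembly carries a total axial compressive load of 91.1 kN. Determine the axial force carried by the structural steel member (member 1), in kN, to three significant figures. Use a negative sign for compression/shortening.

-85.8 kN

A_1 = 1810 mm².
A_2 = 198.8 mm².
Equal strain + equilibrium ⇒ each member carries load in proportion to AE: A₁E₁ = 378200000 N, A₂E₂ = 23460000 N, ΣAE = 401700000 N.
F₁ = P·A₁E₁/ΣAE = -91100·378200000/401700000 = -85780 N.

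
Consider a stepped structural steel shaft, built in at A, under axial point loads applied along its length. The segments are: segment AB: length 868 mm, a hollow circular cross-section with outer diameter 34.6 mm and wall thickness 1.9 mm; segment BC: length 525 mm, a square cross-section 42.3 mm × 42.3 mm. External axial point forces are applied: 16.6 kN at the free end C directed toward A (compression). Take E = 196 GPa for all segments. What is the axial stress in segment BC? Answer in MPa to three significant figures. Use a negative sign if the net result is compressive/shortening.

-9.28 MPa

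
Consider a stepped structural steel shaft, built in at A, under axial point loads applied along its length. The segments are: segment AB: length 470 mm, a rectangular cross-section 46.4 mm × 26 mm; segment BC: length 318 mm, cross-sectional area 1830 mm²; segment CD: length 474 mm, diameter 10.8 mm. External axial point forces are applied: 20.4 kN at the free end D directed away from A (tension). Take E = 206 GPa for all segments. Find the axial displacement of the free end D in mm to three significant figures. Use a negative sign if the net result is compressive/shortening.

0.568 mm

Internal axial forces (sectioning from the free end, tension +): N_CD = 20.4 kN, N_BC = 20.4 kN, N_AB = 20.4 kN.
A_AB = 1206 mm².
A_CD = 91.61 mm².
δ_AB = 20400·470/(1206·206000) = 0.03858 mm
δ_BC = 20400·318/(1830·206000) = 0.01721 mm
δ_CD = 20400·474/(91.61·206000) = 0.5124 mm
δ = Σδ_i = 0.5682 mm.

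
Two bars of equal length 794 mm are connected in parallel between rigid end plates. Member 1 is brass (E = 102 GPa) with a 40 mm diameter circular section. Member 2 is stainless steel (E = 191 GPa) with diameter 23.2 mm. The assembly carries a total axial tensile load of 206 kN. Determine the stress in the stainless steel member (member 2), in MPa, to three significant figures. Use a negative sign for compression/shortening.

188 MPa

A_1 = 1257 mm².
A_2 = 422.7 mm².
Equal strain + equilibrium ⇒ each member carries load in proportion to AE: A₁E₁ = 128200000 N, A₂E₂ = 80740000 N, ΣAE = 208900000 N.
σ₂ = P·E₂/ΣAE = 206000·191000/208900000 = 188.3 MPa.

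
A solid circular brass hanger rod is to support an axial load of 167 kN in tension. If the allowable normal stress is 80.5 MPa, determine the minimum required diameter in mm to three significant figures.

Required area A ≥ P/σ_allow = 167000/80.5 = 2075 mm².
For a solid circular section, d ≥ √(4A/π) = 51.39 mm.

51.4 mm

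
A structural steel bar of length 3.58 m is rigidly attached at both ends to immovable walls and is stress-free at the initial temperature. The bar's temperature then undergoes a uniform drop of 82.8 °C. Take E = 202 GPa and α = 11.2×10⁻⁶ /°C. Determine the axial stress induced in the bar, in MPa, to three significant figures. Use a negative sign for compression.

Free thermal expansion αLΔT = 11.2e-6 · 3580 · -82.8 = -3.32 mm.
The walls impose strain ε = −(-3.32)/3580 = 9.2736e-04; σ = Eε = 202000 · 9.2736e-04 = 187.3 MPa.

187 MPa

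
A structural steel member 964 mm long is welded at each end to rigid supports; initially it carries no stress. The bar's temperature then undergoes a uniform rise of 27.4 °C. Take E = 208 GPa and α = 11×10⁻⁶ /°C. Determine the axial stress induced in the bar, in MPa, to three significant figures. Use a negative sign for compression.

Free thermal expansion αLΔT = 11e-6 · 964 · 27.4 = 0.2905 mm.
The walls impose strain ε = −(0.2905)/964 = -3.0140e-04; σ = Eε = 208000 · -3.0140e-04 = -62.69 MPa.

-62.7 MPa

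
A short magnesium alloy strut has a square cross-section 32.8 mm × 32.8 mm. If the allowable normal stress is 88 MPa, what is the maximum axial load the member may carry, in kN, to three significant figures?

A = 1076 mm².
P_max = σ_allow · A = 88 · 1076 = 94670 N = 94.67 kN.

94.7 kN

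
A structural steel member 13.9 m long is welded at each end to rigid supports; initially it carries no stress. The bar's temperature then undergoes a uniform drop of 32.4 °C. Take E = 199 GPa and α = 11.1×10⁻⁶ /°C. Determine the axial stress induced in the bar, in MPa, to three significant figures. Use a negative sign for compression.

Free thermal expansion αLΔT = 11.1e-6 · 13900 · -32.4 = -4.999 mm.
The walls impose strain ε = −(-4.999)/13900 = 3.5964e-04; σ = Eε = 199000 · 3.5964e-04 = 71.57 MPa.

71.6 MPa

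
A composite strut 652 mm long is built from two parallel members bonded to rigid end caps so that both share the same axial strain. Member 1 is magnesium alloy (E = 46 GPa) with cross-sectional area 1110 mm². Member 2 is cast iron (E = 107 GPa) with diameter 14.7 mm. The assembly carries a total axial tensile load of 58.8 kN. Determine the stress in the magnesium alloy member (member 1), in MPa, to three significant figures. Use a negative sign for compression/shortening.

39.1 MPa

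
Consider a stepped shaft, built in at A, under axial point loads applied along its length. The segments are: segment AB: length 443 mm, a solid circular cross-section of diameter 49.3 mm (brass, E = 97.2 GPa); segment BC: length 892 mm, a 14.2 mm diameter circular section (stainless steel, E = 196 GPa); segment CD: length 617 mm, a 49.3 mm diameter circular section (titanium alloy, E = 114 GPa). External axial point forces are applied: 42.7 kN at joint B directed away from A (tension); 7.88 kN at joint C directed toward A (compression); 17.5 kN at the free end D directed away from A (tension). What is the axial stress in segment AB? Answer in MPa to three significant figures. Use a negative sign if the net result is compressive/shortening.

Internal axial forces (sectioning from the free end, tension +): N_CD = 17.5 kN, N_BC = 9.62 kN, N_AB = 52.32 kN.
A_AB = 1909 mm².
σ_AB = N_AB/A_AB = 52320/1909 = 27.41 MPa.

27.4 MPa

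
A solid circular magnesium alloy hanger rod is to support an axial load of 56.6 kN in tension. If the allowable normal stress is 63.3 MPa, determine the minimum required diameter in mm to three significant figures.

Required area A ≥ P/σ_allow = 56600/63.3 = 894.2 mm².
For a solid circular section, d ≥ √(4A/π) = 33.74 mm.

33.7 mm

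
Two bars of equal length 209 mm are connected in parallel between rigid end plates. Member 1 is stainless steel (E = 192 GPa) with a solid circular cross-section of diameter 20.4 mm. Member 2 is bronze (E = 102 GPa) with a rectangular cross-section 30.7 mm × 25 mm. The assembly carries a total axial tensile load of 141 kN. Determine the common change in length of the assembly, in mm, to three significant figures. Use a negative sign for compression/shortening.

0.209 mm

A_1 = 326.9 mm².
A_2 = 767.5 mm².
Equal strain + equilibrium ⇒ each member carries load in proportion to AE: A₁E₁ = 62760000 N, A₂E₂ = 78280000 N, ΣAE = 141000000 N.
δ = PL/ΣAE = 141000·209/141000000 = 0.2089 mm.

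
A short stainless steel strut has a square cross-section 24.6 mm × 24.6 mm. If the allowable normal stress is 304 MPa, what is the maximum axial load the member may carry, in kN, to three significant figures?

184 kN

A = 605.2 mm².
P_max = σ_allow · A = 304 · 605.2 = 184000 N = 184 kN.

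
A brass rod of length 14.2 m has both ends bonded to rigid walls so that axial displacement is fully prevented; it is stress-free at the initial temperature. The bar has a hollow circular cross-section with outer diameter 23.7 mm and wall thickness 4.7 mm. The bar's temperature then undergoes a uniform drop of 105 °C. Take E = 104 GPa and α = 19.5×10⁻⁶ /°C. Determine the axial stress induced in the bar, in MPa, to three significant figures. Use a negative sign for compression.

Free thermal expansion αLΔT = 19.5e-6 · 14200 · -105 = -29.07 mm.
The walls impose strain ε = −(-29.07)/14200 = 2.0475e-03; σ = Eε = 104000 · 2.0475e-03 = 212.9 MPa.

213 MPa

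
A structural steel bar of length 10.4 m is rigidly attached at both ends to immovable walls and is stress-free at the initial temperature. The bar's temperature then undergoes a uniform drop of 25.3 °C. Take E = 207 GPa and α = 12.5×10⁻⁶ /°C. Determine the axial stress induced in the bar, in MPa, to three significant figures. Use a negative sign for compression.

Free thermal expansion αLΔT = 12.5e-6 · 10400 · -25.3 = -3.289 mm.
The walls impose strain ε = −(-3.289)/10400 = 3.1625e-04; σ = Eε = 207000 · 3.1625e-04 = 65.46 MPa.

65.5 MPa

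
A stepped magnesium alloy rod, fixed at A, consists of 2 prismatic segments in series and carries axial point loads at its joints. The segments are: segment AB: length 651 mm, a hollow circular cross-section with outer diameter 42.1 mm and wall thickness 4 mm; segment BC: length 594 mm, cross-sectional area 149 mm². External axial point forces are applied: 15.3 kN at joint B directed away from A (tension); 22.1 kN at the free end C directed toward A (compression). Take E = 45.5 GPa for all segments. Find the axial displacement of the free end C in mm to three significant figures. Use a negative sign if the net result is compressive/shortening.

Internal axial forces (sectioning from the free end, tension +): N_BC = -22.1 kN, N_AB = -6.8 kN.
A_AB = 478.8 mm².
δ_AB = -6800·651/(478.8·45500) = -0.2032 mm
δ_BC = -22100·594/(149·45500) = -1.936 mm
δ = Σδ_i = -2.14 mm.

-2.14 mm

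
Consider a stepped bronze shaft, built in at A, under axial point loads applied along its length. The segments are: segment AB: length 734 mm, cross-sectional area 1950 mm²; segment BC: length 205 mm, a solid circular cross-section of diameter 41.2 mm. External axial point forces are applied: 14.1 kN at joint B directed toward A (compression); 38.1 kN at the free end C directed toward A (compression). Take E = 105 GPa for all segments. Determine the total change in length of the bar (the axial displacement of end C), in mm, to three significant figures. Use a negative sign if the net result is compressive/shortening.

-0.243 mm

Internal axial forces (sectioning from the free end, tension +): N_BC = -38.1 kN, N_AB = -52.2 kN.
A_BC = 1333 mm².
δ_AB = -52200·734/(1950·105000) = -0.1871 mm
δ_BC = -38100·205/(1333·105000) = -0.0558 mm
δ = Σδ_i = -0.2429 mm.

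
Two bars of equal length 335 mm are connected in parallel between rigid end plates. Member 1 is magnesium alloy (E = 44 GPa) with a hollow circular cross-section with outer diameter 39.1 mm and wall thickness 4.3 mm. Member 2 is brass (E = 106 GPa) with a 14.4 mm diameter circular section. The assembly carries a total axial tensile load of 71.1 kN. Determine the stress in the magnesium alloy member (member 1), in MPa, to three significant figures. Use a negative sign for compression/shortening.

A_1 = 470.1 mm².
A_2 = 162.9 mm².
Equal strain + equilibrium ⇒ each member carries load in proportion to AE: A₁E₁ = 20680000 N, A₂E₂ = 17260000 N, ΣAE = 37950000 N.
σ₁ = P·E₁/ΣAE = 71100·44000/37950000 = 82.44 MPa.

82.4 MPa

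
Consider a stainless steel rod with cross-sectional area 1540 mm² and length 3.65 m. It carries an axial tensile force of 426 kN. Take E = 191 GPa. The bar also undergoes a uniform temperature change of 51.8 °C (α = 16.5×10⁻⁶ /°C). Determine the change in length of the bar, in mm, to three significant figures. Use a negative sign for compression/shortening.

8.41 mm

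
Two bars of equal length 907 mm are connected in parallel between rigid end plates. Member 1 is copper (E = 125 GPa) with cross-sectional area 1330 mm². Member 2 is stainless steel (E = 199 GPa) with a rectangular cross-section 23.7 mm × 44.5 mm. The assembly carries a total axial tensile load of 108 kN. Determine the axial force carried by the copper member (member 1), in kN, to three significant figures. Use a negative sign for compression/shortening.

47.7 kN

A_2 = 1055 mm².
Equal strain + equilibrium ⇒ each member carries load in proportion to AE: A₁E₁ = 166200000 N, A₂E₂ = 209900000 N, ΣAE = 376100000 N.
F₁ = P·A₁E₁/ΣAE = 108000·166200000/376100000 = 47740 N.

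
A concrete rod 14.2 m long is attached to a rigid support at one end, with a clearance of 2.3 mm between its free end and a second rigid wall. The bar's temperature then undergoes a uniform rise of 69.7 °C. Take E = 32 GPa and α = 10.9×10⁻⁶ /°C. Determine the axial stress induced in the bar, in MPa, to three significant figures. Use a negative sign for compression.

Free thermal expansion αLΔT = 10.9e-6 · 14200 · 69.7 = 10.79 mm.
The walls engage after the gap closes; constrained expansion = 10.79 − 2.3 = 8.488 mm.
The walls impose strain ε = −(8.488)/14200 = -5.9776e-04; σ = Eε = 32000 · -5.9776e-04 = -19.13 MPa.

-19.1 MPa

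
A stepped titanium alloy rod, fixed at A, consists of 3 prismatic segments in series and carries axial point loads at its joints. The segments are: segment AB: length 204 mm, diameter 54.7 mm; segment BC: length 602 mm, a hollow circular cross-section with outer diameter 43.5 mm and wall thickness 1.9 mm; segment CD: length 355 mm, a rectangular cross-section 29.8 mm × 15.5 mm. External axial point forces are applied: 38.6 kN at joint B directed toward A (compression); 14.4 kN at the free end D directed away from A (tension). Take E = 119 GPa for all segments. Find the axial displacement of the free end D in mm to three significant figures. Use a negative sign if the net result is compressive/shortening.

0.369 mm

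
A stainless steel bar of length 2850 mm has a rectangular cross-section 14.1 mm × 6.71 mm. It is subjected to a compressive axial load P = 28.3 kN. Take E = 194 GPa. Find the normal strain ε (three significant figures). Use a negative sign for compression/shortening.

-0.00154

A = 94.61 mm².
σ = N/A = -299.1 MPa; ε = σ/E = -299.1/194000 = -1.542e-03.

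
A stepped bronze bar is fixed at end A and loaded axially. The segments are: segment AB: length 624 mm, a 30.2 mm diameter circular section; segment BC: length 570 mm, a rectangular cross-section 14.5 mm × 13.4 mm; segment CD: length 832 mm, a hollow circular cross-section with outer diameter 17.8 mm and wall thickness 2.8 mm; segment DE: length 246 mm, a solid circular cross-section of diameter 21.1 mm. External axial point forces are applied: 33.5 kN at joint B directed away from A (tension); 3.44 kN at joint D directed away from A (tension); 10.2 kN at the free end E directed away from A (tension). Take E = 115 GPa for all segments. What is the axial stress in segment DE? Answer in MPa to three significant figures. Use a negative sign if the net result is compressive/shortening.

29.2 MPa

Internal axial forces (sectioning from the free end, tension +): N_DE = 10.2 kN, N_CD = 13.64 kN, N_BC = 13.64 kN, N_AB = 47.14 kN.
A_DE = 349.7 mm².
σ_DE = N_DE/A_DE = 10200/349.7 = 29.17 MPa.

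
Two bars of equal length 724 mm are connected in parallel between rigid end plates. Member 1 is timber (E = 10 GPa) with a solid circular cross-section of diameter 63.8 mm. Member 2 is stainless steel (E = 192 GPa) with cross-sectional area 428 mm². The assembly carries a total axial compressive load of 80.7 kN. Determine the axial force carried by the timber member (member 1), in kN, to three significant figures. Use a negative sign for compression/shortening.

-22.6 kN

A_1 = 3197 mm².
Equal strain + equilibrium ⇒ each member carries load in proportion to AE: A₁E₁ = 31970000 N, A₂E₂ = 82180000 N, ΣAE = 114100000 N.
F₁ = P·A₁E₁/ΣAE = -80700·31970000/114100000 = -22600 N.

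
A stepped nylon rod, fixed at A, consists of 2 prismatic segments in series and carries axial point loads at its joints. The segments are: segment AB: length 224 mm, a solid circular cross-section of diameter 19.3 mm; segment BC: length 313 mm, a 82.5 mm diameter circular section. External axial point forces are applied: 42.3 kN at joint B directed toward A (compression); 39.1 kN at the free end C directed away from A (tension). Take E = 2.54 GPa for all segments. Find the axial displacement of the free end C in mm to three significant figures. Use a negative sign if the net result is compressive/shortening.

-0.0633 mm

Internal axial forces (sectioning from the free end, tension +): N_BC = 39.1 kN, N_AB = -3.2 kN.
A_AB = 292.6 mm².
A_BC = 5346 mm².
δ_AB = -3200·224/(292.6·2540) = -0.9646 mm
δ_BC = 39100·313/(5346·2540) = 0.9013 mm
δ = Σδ_i = -0.06329 mm.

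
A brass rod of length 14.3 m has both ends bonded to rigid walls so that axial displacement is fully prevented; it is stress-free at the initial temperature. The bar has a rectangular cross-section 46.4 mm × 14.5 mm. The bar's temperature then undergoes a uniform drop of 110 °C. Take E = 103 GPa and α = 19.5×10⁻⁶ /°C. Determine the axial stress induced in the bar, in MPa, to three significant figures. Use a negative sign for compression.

221 MPa

Free thermal expansion αLΔT = 19.5e-6 · 14300 · -110 = -30.67 mm.
The walls impose strain ε = −(-30.67)/14300 = 2.1450e-03; σ = Eε = 103000 · 2.1450e-03 = 220.9 MPa.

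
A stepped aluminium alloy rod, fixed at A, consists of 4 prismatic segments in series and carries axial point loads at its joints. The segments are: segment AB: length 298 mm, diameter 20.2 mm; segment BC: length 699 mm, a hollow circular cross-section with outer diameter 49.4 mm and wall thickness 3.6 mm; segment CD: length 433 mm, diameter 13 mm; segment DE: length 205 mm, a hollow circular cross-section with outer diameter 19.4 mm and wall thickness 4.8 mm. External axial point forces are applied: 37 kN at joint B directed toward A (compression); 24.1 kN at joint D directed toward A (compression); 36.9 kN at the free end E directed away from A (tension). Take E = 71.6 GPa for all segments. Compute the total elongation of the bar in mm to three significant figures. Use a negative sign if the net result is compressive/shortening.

0.990 mm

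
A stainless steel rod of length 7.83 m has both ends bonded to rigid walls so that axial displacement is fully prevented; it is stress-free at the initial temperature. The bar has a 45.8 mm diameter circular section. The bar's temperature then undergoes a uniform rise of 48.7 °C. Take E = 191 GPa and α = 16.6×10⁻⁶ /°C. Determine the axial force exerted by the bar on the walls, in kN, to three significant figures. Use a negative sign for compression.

Free thermal expansion αLΔT = 16.6e-6 · 7830 · 48.7 = 6.33 mm.
The walls impose strain ε = −(6.33)/7830 = -8.0842e-04; σ = Eε = 191000 · -8.0842e-04 = -154.4 MPa.
Wall reaction R = σ·A = -154.4·1647 = -254400 N = -254.4 kN.

-254 kN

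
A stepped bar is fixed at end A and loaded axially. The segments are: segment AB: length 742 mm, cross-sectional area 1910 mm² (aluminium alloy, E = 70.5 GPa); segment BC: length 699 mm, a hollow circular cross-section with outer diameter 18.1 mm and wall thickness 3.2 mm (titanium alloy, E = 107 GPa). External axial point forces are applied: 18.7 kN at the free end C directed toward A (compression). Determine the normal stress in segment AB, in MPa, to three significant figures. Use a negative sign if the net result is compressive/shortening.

Internal axial forces (sectioning from the free end, tension +): N_BC = -18.7 kN, N_AB = -18.7 kN.
σ_AB = N_AB/A_AB = -18700/1910 = -9.791 MPa.

-9.79 MPa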